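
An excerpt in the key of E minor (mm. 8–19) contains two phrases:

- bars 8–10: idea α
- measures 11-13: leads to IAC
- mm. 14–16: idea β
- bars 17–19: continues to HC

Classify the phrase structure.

phrase group

The second phrase closes with a half cadence, which is not stronger than the first phrase's imperfect authentic cadence; without a weak→strong cadential pair there is no antecedent–consequent relationship, so this is a phrase group rather than a period.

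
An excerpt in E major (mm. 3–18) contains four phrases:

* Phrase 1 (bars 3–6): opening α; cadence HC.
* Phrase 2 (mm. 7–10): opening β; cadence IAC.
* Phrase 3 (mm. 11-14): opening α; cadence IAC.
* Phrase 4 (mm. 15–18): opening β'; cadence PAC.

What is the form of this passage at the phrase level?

parallel double period

Four phrases in two halves: the first half (mm. 3-10) ends with an imperfect authentic cadence, the second (mm. 11–18) with a perfect authentic cadence — a large antecedent–consequent pair, i.e. a double period.
Phrase 3 begins with the same material as phrase 1, making it parallel.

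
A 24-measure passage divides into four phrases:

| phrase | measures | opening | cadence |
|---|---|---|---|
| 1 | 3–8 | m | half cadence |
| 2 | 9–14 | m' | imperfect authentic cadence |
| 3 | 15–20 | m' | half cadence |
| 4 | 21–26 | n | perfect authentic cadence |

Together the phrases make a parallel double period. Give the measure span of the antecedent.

measures 3–14

In a double period the first pair of phrases (ending imperfect authentic cadence) is the large antecedent and the second pair (ending perfect authentic cadence) is the large consequent; the antecedent is measures 3–14.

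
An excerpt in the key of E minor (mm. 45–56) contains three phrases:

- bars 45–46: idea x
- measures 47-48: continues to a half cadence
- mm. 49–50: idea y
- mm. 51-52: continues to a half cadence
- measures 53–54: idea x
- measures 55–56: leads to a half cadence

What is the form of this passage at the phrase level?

phrase group

The final phrase closes with a half cadence, which is not stronger than the preceding half cadence; the 3 phrases lack an overall antecedent–consequent design and so form a phrase group.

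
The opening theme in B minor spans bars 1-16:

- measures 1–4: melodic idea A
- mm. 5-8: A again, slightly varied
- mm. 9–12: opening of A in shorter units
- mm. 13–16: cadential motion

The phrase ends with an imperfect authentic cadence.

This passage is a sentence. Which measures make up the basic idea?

The presentation of a sentence is the basic idea (mm. 1–4) plus its repetition (mm. 5-8); the basic idea is therefore mm. 1–4.

measures 1–4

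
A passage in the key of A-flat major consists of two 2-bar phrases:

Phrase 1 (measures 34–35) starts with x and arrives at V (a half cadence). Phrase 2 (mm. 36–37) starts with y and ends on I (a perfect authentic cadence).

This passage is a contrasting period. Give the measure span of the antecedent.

The antecedent is the phrase ending with the weaker cadence (half cadence, phrase 1) and the consequent the one ending more conclusively (perfect authentic cadence, phrase 2); the antecedent is measures 34–35.

measures 34–35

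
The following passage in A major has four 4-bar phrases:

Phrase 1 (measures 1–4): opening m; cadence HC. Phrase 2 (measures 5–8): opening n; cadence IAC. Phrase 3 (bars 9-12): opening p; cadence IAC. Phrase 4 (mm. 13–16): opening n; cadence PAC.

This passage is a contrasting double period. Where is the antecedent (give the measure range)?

measures 1–8

In a double period the four phrases pair into a large antecedent (phrases 1–2, ending imperfect authentic cadence) and a large consequent (phrases 3–4, ending perfect authentic cadence). The antecedent spans mm. 1–8.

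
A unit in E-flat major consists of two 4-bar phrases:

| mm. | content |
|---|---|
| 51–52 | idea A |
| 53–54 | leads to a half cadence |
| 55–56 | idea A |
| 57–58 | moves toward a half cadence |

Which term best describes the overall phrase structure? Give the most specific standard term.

Both phrases have the same opening (A) and the same cadence (half cadence): the second is a restatement, not a consequent, so this is a repeated phrase rather than a period.

repeated phrase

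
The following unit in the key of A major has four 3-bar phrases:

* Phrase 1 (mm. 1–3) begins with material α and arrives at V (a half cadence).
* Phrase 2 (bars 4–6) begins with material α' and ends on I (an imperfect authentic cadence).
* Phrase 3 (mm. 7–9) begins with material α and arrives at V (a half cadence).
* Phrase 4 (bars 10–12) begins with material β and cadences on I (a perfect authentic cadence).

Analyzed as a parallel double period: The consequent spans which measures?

In a double period the four phrases pair into a large antecedent (phrases 1–2, ending imperfect authentic cadence) and a large consequent (phrases 3–4, ending perfect authentic cadence). The consequent spans mm. 7-12.

measures 7–12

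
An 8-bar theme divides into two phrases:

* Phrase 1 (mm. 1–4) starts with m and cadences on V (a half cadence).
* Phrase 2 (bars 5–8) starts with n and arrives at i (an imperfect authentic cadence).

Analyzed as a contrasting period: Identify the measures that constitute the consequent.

The antecedent is the phrase ending with the weaker cadence (half cadence, phrase 1) and the consequent the one ending more conclusively (imperfect authentic cadence, phrase 2); the consequent is bars 5–8.

measures 5–8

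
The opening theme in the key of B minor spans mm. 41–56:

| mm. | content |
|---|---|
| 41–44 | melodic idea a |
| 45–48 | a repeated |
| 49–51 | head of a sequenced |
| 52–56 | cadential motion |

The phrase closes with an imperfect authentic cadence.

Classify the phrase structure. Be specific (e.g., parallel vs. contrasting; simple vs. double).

Basic idea (mm. 41–44) + its repetition (bars 45–48) form the presentation; fragmentation and cadence (bars 49-56) form the continuation — the 16-bar whole is a sentence.

sentence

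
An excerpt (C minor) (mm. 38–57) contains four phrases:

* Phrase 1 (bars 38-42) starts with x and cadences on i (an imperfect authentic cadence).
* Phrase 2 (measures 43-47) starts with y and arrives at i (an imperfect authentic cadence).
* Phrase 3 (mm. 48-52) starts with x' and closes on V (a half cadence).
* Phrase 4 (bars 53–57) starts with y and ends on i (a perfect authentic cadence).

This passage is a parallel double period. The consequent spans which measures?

In a double period the four phrases pair into a large antecedent (phrases 1–2, ending imperfect authentic cadence) and a large consequent (phrases 3–4, ending perfect authentic cadence). The consequent spans measures 48–57.

measures 48–57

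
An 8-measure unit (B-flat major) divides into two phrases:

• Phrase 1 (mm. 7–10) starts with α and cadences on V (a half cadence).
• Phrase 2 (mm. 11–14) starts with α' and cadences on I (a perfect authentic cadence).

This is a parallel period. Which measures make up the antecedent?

measures 7–10

The phrase ending with the weaker cadence (half cadence) is the antecedent; the one ending more conclusively (perfect authentic cadence) is the consequent. The antecedent is measures 7–10.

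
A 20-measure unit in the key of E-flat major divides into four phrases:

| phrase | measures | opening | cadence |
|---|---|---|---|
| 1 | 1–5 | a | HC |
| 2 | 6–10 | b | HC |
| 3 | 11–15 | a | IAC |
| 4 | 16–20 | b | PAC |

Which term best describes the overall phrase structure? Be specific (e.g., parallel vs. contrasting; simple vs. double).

parallel double period

Four phrases in two halves: the first half (mm. 1–10) ends with a half cadence, the second (mm. 11-20) with a perfect authentic cadence — a large antecedent–consequent pair, i.e. a double period.
Phrase 3 begins with the same material as phrase 1, making it parallel.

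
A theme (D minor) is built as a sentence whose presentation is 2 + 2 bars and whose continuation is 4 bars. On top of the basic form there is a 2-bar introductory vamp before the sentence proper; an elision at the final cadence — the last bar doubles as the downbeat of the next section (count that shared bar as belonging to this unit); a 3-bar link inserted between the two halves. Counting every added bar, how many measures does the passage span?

Basic sentence: 2 + 2 + 4 = 8 bars.
8 (basic form) + 2 (introduction) + 3 (link) = 13.
The elision shares a bar with the next section but does not change this unit's count.

13 measures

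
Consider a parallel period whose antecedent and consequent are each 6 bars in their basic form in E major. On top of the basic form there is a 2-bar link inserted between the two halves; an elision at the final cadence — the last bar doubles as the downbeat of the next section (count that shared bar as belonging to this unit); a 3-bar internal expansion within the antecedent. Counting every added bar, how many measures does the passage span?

Basic parallel period: 6 + 6 = 12 bars.
12 (basic form) + 2 (link) + 3 (internal expansion) = 17.
The elision shares a bar with the next section but does not change this unit's count.

17 measures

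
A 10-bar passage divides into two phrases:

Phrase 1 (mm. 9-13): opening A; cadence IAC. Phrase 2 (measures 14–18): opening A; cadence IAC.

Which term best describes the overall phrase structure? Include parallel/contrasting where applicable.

Both phrases have the same opening (A) and the same cadence (imperfect authentic cadence): the second is a restatement, not a consequent, so this is a repeated phrase rather than a period.

repeated phrase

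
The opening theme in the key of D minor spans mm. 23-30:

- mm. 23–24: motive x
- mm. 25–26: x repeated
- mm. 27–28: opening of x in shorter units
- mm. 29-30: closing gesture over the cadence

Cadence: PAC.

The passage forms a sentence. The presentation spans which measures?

measures 23–26

The presentation of a sentence is the basic idea (mm. 23-24) plus its repetition (mm. 25–26); the presentation is therefore mm. 23–26.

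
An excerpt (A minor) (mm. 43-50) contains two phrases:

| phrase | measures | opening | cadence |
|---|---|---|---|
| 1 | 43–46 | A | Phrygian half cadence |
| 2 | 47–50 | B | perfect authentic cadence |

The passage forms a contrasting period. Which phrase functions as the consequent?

The phrase ending with the weaker cadence (Phrygian half cadence) is the antecedent; the one ending more conclusively (perfect authentic cadence) is the consequent. The consequent is phrase 2.

phrase 2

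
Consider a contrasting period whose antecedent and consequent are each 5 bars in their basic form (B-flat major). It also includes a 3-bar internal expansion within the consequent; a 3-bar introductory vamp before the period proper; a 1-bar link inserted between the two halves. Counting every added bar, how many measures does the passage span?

17 measures

Basic contrasting period: 5 + 5 = 10 bars.
10 (basic form) + 3 (internal expansion) + 3 (introduction) + 1 (link) = 17.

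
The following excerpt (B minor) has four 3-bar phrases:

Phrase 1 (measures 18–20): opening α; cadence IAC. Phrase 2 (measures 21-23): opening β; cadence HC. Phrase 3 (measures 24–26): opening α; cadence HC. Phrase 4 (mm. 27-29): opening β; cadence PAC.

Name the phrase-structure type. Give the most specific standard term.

Four phrases in two halves: the first half (mm. 18-23) ends with a half cadence, the second (mm. 24-29) with a perfect authentic cadence — a large antecedent–consequent pair, i.e. a double period.
Phrase 3 begins with the same material as phrase 1, making it parallel.

parallel double period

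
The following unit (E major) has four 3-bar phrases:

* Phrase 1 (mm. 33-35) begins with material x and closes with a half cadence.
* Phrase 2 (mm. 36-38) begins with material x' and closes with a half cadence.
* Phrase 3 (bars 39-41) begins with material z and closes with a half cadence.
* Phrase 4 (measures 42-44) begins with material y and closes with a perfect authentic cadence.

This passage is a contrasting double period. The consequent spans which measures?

In a double period the four phrases pair into a large antecedent (phrases 1–2, ending half cadence) and a large consequent (phrases 3–4, ending perfect authentic cadence). The consequent spans mm. 39–44.

measures 39–44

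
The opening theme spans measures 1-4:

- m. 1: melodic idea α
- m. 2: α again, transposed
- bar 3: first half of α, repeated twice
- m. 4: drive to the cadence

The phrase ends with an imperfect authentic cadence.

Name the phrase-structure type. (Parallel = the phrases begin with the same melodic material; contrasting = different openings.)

Basic idea (m. 1) + its repetition (m. 2) form the presentation; fragmentation and cadence (bars 3–4) form the continuation — the 4-bar whole is a sentence.

sentence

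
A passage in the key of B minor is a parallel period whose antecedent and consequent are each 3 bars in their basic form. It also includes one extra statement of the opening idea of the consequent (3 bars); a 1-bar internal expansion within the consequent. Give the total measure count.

Basic parallel period: 3 + 3 = 6 bars.
6 (basic form) + 3 (extra statement) + 1 (internal expansion) = 10.

10 measures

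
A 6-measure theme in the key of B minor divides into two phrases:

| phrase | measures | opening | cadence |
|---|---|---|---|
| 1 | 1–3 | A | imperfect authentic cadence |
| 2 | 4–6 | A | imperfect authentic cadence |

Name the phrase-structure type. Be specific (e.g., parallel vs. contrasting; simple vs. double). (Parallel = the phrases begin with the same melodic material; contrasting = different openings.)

repeated phrase

Both phrases have the same opening (A) and the same cadence (imperfect authentic cadence): the second is a restatement, not a consequent, so this is a repeated phrase rather than a period.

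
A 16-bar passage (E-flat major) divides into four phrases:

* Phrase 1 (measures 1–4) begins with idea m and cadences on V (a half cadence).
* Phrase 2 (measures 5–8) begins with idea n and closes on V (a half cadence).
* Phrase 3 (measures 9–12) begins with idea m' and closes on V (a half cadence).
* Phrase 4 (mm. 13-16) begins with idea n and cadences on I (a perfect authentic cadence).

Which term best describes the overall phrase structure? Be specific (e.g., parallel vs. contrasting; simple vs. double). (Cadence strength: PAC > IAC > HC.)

parallel double period

Four phrases in two halves: the first half (measures 1–8) ends with a half cadence, the second (mm. 9–16) with a perfect authentic cadence — a large antecedent–consequent pair, i.e. a double period.
Phrase 3 begins with the same material as phrase 1, making it parallel.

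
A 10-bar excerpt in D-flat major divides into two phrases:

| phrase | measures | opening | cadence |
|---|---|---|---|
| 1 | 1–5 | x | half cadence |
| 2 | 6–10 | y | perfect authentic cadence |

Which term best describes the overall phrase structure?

Phrase 1 ends with a half cadence (weaker) and phrase 2 with a perfect authentic cadence (stronger): antecedent + consequent = a period.
The two phrases open with different material (x / y), so the period is contrasting.

contrasting period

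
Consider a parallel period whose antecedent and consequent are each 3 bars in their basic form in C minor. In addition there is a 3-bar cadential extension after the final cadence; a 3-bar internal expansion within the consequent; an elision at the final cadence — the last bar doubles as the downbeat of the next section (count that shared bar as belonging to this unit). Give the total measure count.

Basic parallel period: 3 + 3 = 6 bars.
6 (basic form) + 3 (cadential extension) + 3 (internal expansion) = 12.
The elision shares a bar with the next section but does not change this unit's count.

12 measures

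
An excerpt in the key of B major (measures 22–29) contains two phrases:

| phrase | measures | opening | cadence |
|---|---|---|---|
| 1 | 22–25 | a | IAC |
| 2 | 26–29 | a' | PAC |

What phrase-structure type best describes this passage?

Phrase 1 ends with an imperfect authentic cadence (weaker) and phrase 2 with a perfect authentic cadence (stronger): antecedent + consequent = a period.
The two phrases open with the same material (a / a'), so the period is parallel.

parallel period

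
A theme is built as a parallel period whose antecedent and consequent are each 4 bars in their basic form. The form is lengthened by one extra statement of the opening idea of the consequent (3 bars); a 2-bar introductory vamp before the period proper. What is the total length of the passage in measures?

13 measures

Basic parallel period: 4 + 4 = 8 bars.
8 (basic form) + 3 (extra statement) + 2 (introduction) = 13.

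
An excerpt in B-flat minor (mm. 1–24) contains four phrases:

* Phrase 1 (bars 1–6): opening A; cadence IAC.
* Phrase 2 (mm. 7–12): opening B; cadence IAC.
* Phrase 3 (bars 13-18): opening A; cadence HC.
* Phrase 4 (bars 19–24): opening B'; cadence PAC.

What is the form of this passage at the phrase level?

parallel double period

Four phrases in two halves: the first half (measures 1–12) ends with an imperfect authentic cadence, the second (mm. 13–24) with a perfect authentic cadence — a large antecedent–consequent pair, i.e. a double period.
Phrase 3 begins with the same material as phrase 1, making it parallel.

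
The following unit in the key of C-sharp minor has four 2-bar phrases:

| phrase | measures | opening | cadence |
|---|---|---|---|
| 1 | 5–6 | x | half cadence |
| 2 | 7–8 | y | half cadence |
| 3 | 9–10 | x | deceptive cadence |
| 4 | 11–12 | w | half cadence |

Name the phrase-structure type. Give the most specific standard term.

Phrase 4 ends with a half cadence, no stronger than phrase 2's half cadence, so the four phrases do not form a double period; nor do phrases 3–4 duplicate 1–2, so it is not a repeated period. With no phrase reaching a conclusive cadence, the passage is a phrase group.

phrase group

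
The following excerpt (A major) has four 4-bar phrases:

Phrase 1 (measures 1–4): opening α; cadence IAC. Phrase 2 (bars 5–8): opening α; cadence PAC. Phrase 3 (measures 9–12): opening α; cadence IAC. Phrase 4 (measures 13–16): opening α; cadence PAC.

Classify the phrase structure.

The cadence pattern IAC–PAC–IAC–PAC is weak–strong twice, and phrases 3–4 restate phrases 1–2: a period heard twice, not a double period (which would end weakly at phrase 2).

repeated period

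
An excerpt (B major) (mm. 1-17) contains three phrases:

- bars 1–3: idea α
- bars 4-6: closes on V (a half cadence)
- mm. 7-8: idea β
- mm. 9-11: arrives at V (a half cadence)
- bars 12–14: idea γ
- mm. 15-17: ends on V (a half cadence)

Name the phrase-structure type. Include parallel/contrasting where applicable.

phrase group

The final phrase closes with a half cadence, which is not stronger than the preceding half cadence; the 3 phrases lack an overall antecedent–consequent design and so form a phrase group.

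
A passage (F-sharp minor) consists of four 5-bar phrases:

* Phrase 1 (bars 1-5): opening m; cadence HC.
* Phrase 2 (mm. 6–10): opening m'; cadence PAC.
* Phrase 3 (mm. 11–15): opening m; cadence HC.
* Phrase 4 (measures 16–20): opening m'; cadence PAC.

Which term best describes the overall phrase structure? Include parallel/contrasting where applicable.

repeated period

The cadence pattern HC–PAC–HC–PAC is weak–strong twice, and phrases 3–4 restate phrases 1–2: a period heard twice, not a double period (which would end weakly at phrase 2).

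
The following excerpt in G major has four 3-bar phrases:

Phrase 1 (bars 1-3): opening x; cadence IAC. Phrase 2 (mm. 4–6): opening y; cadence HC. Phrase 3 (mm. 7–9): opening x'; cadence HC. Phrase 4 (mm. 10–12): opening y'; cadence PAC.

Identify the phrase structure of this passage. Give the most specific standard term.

Four phrases in two halves: the first half (bars 1–6) ends with a half cadence, the second (mm. 7-12) with a perfect authentic cadence — a large antecedent–consequent pair, i.e. a double period.
Phrase 3 begins with the same material as phrase 1, making it parallel.

parallel double period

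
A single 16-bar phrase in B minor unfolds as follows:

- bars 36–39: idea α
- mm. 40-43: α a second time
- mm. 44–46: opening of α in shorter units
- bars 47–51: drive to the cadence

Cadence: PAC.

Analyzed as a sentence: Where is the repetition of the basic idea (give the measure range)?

measures 40–43

The presentation of a sentence is the basic idea (mm. 36-39) plus its repetition (measures 40–43); the repetition of the basic idea is therefore mm. 40–43.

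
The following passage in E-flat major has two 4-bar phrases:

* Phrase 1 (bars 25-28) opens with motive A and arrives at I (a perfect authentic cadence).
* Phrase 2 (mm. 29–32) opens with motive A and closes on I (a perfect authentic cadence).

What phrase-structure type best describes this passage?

repeated phrase

Both phrases have the same opening (A) and the same cadence (perfect authentic cadence): the second is a restatement, not a consequent, so this is a repeated phrase rather than a period.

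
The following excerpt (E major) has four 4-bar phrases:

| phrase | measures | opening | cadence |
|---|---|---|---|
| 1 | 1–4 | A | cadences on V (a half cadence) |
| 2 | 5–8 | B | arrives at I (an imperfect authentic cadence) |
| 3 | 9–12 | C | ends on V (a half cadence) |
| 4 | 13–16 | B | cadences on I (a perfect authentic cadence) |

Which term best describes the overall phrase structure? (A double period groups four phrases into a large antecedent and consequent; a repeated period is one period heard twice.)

contrasting double period

Four phrases in two halves: the first half (bars 1-8) ends with an imperfect authentic cadence, the second (mm. 9-16) with a perfect authentic cadence — a large antecedent–consequent pair, i.e. a double period.
Phrase 3 begins with different material from phrase 1, making it contrasting.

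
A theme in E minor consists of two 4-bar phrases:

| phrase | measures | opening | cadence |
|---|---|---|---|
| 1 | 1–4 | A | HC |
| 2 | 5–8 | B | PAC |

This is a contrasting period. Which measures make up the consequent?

The phrase ending with the weaker cadence (half cadence) is the antecedent; the one ending more conclusively (perfect authentic cadence) is the consequent. The consequent is measures 5–8.

measures 5–8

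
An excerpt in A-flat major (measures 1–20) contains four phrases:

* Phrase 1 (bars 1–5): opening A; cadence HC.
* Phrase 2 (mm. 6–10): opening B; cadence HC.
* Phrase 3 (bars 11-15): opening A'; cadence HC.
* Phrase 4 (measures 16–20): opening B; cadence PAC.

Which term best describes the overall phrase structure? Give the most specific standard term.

Four phrases in two halves: the first half (mm. 1–10) ends with a half cadence, the second (mm. 11–20) with a perfect authentic cadence — a large antecedent–consequent pair, i.e. a double period.
Phrase 3 begins with the same material as phrase 1, making it parallel.

parallel double period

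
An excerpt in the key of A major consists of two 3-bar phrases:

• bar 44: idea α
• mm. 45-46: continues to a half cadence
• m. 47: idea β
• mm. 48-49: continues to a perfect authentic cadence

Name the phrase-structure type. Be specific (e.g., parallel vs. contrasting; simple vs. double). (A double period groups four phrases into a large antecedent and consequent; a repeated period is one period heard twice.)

contrasting period

Phrase 1 ends with a half cadence (weaker) and phrase 2 with a perfect authentic cadence (stronger): antecedent + consequent = a period.
The two phrases open with different material (α / β), so the period is contrasting.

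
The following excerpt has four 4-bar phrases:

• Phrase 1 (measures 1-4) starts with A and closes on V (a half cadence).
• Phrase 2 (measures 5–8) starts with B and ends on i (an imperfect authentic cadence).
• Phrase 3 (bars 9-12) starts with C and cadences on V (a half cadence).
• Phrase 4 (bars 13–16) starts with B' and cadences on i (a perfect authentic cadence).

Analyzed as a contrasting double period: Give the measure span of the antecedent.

In a double period the four phrases pair into a large antecedent (phrases 1–2, ending imperfect authentic cadence) and a large consequent (phrases 3–4, ending perfect authentic cadence). The antecedent spans bars 1–8.

measures 1–8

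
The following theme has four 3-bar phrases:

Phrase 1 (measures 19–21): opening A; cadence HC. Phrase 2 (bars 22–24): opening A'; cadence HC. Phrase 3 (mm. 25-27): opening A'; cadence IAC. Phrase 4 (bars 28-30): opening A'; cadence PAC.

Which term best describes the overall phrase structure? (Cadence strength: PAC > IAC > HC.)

parallel double period

Four phrases in two halves: the first half (mm. 19–24) ends with a half cadence, the second (mm. 25–30) with a perfect authentic cadence — a large antecedent–consequent pair, i.e. a double period.
Phrase 3 begins with the same material as phrase 1, making it parallel.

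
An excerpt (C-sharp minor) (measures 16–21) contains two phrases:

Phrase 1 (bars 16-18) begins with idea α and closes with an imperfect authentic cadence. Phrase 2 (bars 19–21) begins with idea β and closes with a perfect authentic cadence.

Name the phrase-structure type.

contrasting period

Phrase 1 ends with an imperfect authentic cadence (weaker) and phrase 2 with a perfect authentic cadence (stronger): antecedent + consequent = a period.
The two phrases open with different material (α / β), so the period is contrasting.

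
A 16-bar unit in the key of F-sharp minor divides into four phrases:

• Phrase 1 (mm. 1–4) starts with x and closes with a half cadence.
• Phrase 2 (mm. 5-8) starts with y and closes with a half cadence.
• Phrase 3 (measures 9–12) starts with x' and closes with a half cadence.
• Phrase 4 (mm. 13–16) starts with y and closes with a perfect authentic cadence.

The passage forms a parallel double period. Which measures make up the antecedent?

In a double period the four phrases pair into a large antecedent (phrases 1–2, ending half cadence) and a large consequent (phrases 3–4, ending perfect authentic cadence). The antecedent spans mm. 1-8.

measures 1–8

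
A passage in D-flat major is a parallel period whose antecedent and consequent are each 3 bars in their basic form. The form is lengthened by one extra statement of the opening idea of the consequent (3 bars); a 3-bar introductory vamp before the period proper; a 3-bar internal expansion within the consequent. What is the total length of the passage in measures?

Basic parallel period: 3 + 3 = 6 bars.
6 (basic form) + 3 (extra statement) + 3 (introduction) + 3 (internal expansion) = 15.

15 measures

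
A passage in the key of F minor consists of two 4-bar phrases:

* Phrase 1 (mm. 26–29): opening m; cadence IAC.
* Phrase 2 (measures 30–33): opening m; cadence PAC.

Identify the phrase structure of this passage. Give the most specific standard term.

parallel period

Phrase 1 ends with an imperfect authentic cadence (weaker) and phrase 2 with a perfect authentic cadence (stronger): antecedent + consequent = a period.
The two phrases open with the same material (m / m), so the period is parallel.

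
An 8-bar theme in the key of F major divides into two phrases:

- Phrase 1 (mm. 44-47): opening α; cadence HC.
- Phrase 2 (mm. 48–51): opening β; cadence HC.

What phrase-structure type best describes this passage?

phrase group

The second phrase closes with a half cadence, which is not stronger than the first phrase's half cadence; without a weak→strong cadential pair there is no antecedent–consequent relationship, so this is a phrase group rather than a period.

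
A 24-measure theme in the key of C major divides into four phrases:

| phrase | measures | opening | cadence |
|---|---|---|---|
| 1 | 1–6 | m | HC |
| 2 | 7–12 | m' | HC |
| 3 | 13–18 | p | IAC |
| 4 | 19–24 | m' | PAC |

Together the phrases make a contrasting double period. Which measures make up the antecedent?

measures 1–12

In a double period the first pair of phrases (ending half cadence) is the large antecedent and the second pair (ending perfect authentic cadence) is the large consequent; the antecedent is measures 1–12.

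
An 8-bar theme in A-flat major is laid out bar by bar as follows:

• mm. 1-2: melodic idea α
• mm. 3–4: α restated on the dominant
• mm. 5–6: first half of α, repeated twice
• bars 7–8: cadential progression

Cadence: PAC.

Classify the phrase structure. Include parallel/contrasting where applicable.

Basic idea (mm. 1-2) + its repetition (mm. 3–4) form the presentation; fragmentation and cadence (mm. 5-8) form the continuation — the 8-bar whole is a sentence.

sentence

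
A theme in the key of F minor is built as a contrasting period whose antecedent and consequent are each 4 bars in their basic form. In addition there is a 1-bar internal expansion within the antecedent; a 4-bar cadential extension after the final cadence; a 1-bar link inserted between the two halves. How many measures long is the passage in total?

14 measures

Basic contrasting period: 4 + 4 = 8 bars.
8 (basic form) + 1 (internal expansion) + 4 (cadential extension) + 1 (link) = 14.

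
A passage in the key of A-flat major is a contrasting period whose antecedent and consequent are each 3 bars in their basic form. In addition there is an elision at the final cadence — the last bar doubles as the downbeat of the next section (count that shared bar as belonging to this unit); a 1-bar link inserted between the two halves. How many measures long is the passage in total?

Basic contrasting period: 3 + 3 = 6 bars.
6 (basic form) + 1 (link) = 7.
The elision shares a bar with the next section but does not change this unit's count.

7 measures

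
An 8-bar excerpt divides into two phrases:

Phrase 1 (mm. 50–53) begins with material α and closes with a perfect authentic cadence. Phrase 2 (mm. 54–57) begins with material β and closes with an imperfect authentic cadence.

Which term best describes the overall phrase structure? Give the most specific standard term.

The second phrase closes with an imperfect authentic cadence, which is not stronger than the first phrase's perfect authentic cadence; without a weak→strong cadential pair there is no antecedent–consequent relationship, so this is a phrase group rather than a period.

phrase group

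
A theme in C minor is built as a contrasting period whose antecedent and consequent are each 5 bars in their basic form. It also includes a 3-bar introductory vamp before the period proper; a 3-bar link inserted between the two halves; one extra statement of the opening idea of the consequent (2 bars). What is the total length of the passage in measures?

18 measures

Basic contrasting period: 5 + 5 = 10 bars.
10 (basic form) + 3 (introduction) + 3 (link) + 2 (extra statement) = 18.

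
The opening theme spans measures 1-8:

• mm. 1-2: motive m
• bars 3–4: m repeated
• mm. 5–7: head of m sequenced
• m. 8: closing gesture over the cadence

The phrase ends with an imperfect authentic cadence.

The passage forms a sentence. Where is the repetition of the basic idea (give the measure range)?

The presentation of a sentence is the basic idea (bars 1-2) plus its repetition (measures 3–4); the repetition of the basic idea is therefore mm. 3-4.

measures 3–4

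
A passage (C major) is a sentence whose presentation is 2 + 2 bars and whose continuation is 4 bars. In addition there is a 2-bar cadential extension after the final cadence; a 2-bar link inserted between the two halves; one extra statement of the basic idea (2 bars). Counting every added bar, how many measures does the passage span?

Basic sentence: 2 + 2 + 4 = 8 bars.
8 (basic form) + 2 (cadential extension) + 2 (link) + 2 (extra statement) = 14.

14 measures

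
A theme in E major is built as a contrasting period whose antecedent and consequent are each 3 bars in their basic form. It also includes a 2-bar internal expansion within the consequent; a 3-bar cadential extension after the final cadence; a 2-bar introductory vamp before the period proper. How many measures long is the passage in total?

Basic contrasting period: 3 + 3 = 6 bars.
6 (basic form) + 2 (internal expansion) + 3 (cadential extension) + 2 (introduction) = 13.

13 measures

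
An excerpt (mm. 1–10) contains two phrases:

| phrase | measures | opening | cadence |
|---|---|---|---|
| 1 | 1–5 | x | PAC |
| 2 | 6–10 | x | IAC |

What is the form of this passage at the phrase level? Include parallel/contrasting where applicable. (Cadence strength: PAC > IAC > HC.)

phrase group

The second phrase closes with an imperfect authentic cadence, which is not stronger than the first phrase's perfect authentic cadence; without a weak→strong cadential pair there is no antecedent–consequent relationship, so this is a phrase group rather than a period.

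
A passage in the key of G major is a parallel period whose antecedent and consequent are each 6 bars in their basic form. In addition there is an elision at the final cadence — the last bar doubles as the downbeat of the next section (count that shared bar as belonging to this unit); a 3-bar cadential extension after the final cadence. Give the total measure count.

Basic parallel period: 6 + 6 = 12 bars.
12 (basic form) + 3 (cadential extension) = 15.
The elision shares a bar with the next section but does not change this unit's count.

15 measures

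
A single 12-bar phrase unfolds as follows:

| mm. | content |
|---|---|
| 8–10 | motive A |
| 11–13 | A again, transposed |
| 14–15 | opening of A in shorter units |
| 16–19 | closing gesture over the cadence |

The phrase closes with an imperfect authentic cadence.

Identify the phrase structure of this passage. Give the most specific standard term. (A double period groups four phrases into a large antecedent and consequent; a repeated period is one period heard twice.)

Basic idea (measures 8–10) + its repetition (bars 11–13) form the presentation; fragmentation and cadence (measures 14–19) form the continuation — the 12-bar whole is a sentence.

sentence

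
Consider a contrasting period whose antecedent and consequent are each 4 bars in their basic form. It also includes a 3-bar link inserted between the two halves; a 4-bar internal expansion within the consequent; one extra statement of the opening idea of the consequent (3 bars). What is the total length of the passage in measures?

18 measures

Basic contrasting period: 4 + 4 = 8 bars.
8 (basic form) + 3 (link) + 4 (internal expansion) + 3 (extra statement) = 18.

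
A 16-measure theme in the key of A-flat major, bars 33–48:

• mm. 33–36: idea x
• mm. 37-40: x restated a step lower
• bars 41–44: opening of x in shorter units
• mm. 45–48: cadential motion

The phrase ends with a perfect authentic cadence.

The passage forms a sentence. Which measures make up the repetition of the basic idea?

measures 37–40

The presentation of a sentence is the basic idea (measures 33–36) plus its repetition (mm. 37–40); the repetition of the basic idea is therefore mm. 37–40.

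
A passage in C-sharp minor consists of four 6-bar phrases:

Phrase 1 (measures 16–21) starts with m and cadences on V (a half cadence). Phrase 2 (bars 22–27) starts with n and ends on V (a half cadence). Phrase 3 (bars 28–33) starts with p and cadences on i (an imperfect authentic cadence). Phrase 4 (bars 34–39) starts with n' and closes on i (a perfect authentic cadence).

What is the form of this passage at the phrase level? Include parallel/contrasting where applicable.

Four phrases in two halves: the first half (measures 16-27) ends with a half cadence, the second (measures 28–39) with a perfect authentic cadence — a large antecedent–consequent pair, i.e. a double period.
Phrase 3 begins with different material from phrase 1, making it contrasting.

contrasting double period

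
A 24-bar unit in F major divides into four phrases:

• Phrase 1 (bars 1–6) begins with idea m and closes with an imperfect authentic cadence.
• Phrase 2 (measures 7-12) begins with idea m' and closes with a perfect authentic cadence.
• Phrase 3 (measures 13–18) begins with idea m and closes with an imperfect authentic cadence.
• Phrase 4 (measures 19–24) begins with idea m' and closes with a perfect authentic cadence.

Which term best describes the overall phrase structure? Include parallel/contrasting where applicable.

repeated period

The cadence pattern IAC–PAC–IAC–PAC is weak–strong twice, and phrases 3–4 restate phrases 1–2: a period heard twice, not a double period (which would end weakly at phrase 2).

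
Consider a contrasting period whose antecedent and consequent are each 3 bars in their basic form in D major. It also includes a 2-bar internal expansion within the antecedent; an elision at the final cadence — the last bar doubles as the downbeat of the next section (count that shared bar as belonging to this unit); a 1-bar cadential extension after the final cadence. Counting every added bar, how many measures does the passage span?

Basic contrasting period: 3 + 3 = 6 bars.
6 (basic form) + 2 (internal expansion) + 1 (cadential extension) = 9.
The elision shares a bar with the next section but does not change this unit's count.

9 measures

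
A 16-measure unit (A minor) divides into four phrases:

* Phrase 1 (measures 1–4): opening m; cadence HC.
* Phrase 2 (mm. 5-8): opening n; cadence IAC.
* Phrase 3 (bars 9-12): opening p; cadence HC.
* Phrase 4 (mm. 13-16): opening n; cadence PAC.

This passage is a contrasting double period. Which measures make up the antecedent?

In a double period the four phrases pair into a large antecedent (phrases 1–2, ending imperfect authentic cadence) and a large consequent (phrases 3–4, ending perfect authentic cadence). The antecedent spans measures 1–8.

measures 1–8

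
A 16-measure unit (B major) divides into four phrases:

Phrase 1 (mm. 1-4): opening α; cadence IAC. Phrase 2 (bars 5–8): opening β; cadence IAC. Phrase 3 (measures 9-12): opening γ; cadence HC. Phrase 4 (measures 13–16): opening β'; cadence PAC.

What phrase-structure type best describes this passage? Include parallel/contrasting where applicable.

contrasting double period

Four phrases in two halves: the first half (mm. 1–8) ends with an imperfect authentic cadence, the second (mm. 9-16) with a perfect authentic cadence — a large antecedent–consequent pair, i.e. a double period.
Phrase 3 begins with different material from phrase 1, making it contrasting.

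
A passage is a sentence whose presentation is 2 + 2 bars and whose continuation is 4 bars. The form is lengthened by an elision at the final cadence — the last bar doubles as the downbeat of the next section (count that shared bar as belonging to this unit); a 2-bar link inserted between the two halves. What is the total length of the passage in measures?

10 measures

Basic sentence: 2 + 2 + 4 = 8 bars.
8 (basic form) + 2 (link) = 10.
The elision shares a bar with the next section but does not change this unit's count.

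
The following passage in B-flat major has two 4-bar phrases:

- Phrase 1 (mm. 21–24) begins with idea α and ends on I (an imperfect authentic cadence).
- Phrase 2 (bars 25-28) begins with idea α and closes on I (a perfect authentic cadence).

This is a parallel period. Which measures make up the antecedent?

The phrase ending with the weaker cadence (imperfect authentic cadence) is the antecedent; the one ending more conclusively (perfect authentic cadence) is the consequent. The antecedent is measures 21–24.

measures 21–24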